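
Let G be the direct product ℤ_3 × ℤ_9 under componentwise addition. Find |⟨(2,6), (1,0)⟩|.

9

|⟨(2,6)⟩| = 3 and |⟨(1,0)⟩| = 3, so |H| is a multiple of lcm(3, 3) = 3 and divides |G| = 27.
Closing under the operation: H = {(0,0), (0,3), (0,6), (1,0), (1,3), (1,6), (2,0), (2,3), (2,6)}, so |H| = 9.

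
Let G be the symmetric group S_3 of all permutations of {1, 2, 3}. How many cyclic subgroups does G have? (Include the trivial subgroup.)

5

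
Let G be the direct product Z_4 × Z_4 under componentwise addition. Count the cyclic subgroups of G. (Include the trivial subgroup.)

Each element a generates a cyclic subgroup ⟨a⟩; distinct elements may generate the same one (a cyclic group of order d has φ(d) generators).
Cyclic subgroups by order — order 1: 1; order 2: 3; order 4: 6.
Total: 10.

10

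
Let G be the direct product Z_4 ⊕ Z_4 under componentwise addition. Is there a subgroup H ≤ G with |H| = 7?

No

7 does not divide |G| = 16, so by Lagrange no subgroup of order 7 exists.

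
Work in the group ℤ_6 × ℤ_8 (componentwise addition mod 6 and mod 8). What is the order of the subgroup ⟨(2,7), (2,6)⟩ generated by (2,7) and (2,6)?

24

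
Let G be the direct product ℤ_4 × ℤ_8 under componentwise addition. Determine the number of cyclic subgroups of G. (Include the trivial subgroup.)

14

A cyclic subgroup of order d is generated by each of its φ(d) elements of order d, so the cyclic subgroups of order d number (#elements of order d)/φ(d).
Cyclic subgroups by order — order 1: 1; order 2: 3; order 4: 6; order 8: 4.
Total: 14.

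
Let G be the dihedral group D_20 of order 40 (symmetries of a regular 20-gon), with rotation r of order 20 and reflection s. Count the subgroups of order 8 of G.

|G| = 40 and 8 | 40, so subgroups of order 8 are possible by Lagrange.
The subgroups of order 8 are: {e, r^5, r^10, r^15, s, r^5s, r^10s, r^15s}; {e, r^5, r^10, r^15, rs, r^6s, r^11s, r^16s}; {e, r^5, r^10, r^15, r^2s, r^7s, r^12s, r^17s}; {e, r^5, r^10, r^15, r^3s, r^8s, r^13s, r^18s}; … (5 in all).
So G has 5 subgroups of order 8.

5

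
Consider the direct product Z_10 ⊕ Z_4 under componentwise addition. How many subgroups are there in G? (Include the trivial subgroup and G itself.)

|G| = 40, so by Lagrange every subgroup order divides 40. Divisors: 1, 2, 4, 5, 8, 10, 20, 40.
Subgroups by order — order 1: 1; order 2: 3; order 4: 3; order 5: 1; order 8: 1; order 10: 3; order 20: 3; order 40: 1.
Total: 1 + 3 + 3 + 1 + 1 + 3 + 3 + 1 = 16.

16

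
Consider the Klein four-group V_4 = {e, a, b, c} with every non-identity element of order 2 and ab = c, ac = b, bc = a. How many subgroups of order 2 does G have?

3

|G| = 4 and 2 | 4, so subgroups of order 2 are possible by Lagrange.
The subgroups of order 2 are: {e, a}; {e, b}; {e, c}.
So G has 3 subgroups of order 2.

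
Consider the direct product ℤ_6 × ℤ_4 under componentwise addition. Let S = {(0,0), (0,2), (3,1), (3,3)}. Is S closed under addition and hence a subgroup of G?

|S| = 4 divides |G| = 24, consistent with Lagrange.
S contains the identity, every element's inverse is in S, and S is closed under +: it is a subgroup.
In fact S = ⟨(3,1)⟩.

Yes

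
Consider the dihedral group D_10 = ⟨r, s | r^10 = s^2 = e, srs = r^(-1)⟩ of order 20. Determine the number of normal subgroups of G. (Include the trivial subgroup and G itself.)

G has 22 subgroups. Checking conjugation-invariance by order — order 1: 1/1 normal; order 2: 1/11 normal; order 4: 0/5 normal; order 5: 1/1 normal; order 10: 3/3 normal; order 20: 1/1 normal.
Total normal subgroups: 7.

7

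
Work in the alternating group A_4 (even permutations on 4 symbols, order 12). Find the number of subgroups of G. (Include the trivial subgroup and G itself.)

10

|G| = 12, so by Lagrange every subgroup order divides 12. Divisors: 1, 2, 3, 4, 6, 12.
Subgroups by order — order 1: 1; order 2: 3; order 3: 4; order 4: 1; order 6: 0; order 12: 1.
Total: 1 + 3 + 4 + 1 + 0 + 1 = 10.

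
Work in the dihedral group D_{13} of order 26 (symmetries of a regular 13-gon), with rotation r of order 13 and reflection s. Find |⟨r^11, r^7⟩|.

13

|⟨r^11⟩| = 13 and |⟨r^7⟩| = 13, so |H| is a multiple of lcm(13, 13) = 13 and divides |G| = 26.
Closing under the operation: H = {e, r, r^2, r^3, r^4, r^5, r^6, r^7, r^8, r^9, r^10, r^11, r^12}, so |H| = 13.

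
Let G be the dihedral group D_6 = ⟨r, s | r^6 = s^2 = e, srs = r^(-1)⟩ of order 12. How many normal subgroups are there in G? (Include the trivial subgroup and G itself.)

7

G has 16 subgroups. Checking conjugation-invariance by order — order 1: 1/1 normal; order 2: 1/7 normal; order 3: 1/1 normal; order 4: 0/3 normal; order 6: 3/3 normal; order 12: 1/1 normal.
Total normal subgroups: 7.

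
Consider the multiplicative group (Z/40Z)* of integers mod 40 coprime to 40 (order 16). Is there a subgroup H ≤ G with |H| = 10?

No

10 does not divide |G| = 16, so by Lagrange no subgroup of order 10 exists.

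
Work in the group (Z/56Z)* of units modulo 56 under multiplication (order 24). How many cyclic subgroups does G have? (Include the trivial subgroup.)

Group the elements of G by the cyclic subgroup they generate; each cyclic subgroup of order d accounts for φ(d) elements.
Cyclic subgroups by order — order 1: 1; order 2: 7; order 3: 1; order 6: 7.
Total: 16.

16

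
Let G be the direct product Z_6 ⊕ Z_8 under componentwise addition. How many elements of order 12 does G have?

An element (a,b) has order lcm(ord(a), ord(b)); count pairs with lcm equal to 12.
Enumerating gives 8 such elements.

8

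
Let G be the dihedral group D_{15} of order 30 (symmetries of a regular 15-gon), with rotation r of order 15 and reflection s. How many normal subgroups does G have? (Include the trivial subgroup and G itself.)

G has 28 subgroups. Checking conjugation-invariance by order — order 1: 1/1 normal; order 2: 0/15 normal; order 3: 1/1 normal; order 5: 1/1 normal; order 6: 0/5 normal; order 10: 0/3 normal; order 15: 1/1 normal; order 30: 1/1 normal.
Total normal subgroups: 5.

5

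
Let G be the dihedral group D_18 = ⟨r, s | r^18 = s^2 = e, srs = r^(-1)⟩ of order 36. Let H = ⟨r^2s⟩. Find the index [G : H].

18

|⟨r^2s⟩| = 2 and |G| = 36.
By Lagrange, [G : H] = |G|/|H| = 36/2 = 18.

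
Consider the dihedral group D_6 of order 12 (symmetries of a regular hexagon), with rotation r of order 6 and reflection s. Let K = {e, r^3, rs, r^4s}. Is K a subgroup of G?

|K| = 4 divides |G| = 12, consistent with Lagrange.
K contains the identity, every element's inverse is in K, and K is closed under ·: it is a subgroup.

Yes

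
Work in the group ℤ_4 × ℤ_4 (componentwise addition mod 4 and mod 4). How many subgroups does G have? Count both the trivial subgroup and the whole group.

15

|G| = 16, so by Lagrange every subgroup order divides 16. Divisors: 1, 2, 4, 8, 16.
Subgroups by order — order 1: 1; order 2: 3; order 4: 7; order 8: 3; order 16: 1.
Total: 1 + 3 + 7 + 3 + 1 = 15.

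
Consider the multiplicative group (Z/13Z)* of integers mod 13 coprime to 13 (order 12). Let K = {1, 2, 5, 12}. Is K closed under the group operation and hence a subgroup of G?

No

2 ∈ K but its inverse 7 ∉ K, so K is not a subgroup.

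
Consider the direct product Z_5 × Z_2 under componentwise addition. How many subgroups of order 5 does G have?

1

|G| = 10 and 5 | 10, so subgroups of order 5 are possible by Lagrange.
The subgroups of order 5 are: {(0,0), (1,0), (2,0), (3,0), (4,0)}.
So G has 1 subgroup of order 5.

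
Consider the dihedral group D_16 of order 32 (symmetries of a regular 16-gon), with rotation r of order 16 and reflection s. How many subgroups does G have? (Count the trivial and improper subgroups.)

36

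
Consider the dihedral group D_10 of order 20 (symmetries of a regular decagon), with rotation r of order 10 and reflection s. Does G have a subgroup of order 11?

11 does not divide |G| = 20, so by Lagrange no subgroup of order 11 exists.

No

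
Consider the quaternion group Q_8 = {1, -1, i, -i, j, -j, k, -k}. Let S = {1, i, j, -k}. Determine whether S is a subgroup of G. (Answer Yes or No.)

j ∈ S but its inverse -j ∉ S, so S is not a subgroup.

No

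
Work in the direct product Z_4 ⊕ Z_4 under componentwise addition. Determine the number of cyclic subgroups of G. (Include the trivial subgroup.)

Group the elements of G by the cyclic subgroup they generate; each cyclic subgroup of order d accounts for φ(d) elements.
Cyclic subgroups by order — order 1: 1; order 2: 3; order 4: 6.
Total: 10.

10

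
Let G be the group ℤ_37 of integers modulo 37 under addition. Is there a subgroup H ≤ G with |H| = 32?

No

32 does not divide |G| = 37, so by Lagrange no subgroup of order 32 exists.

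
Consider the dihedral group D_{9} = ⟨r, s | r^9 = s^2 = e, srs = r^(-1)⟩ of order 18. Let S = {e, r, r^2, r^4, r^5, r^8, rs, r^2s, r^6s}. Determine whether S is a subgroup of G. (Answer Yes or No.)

r^2 ∈ S but its inverse r^7 ∉ S, so S is not a subgroup.

No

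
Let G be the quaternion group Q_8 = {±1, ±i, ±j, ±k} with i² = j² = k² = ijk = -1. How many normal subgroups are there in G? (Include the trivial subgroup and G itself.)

6

G has 6 subgroups. Checking conjugation-invariance by order — order 1: 1/1 normal; order 2: 1/1 normal; order 4: 3/3 normal; order 8: 1/1 normal.
Total normal subgroups: 6.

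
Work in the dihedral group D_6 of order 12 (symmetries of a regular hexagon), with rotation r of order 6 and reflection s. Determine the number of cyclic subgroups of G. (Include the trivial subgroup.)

Each element a generates a cyclic subgroup ⟨a⟩; distinct elements may generate the same one (a cyclic group of order d has φ(d) generators).
Cyclic subgroups by order — order 1: 1; order 2: 7; order 3: 1; order 6: 1.
Total: 10.

10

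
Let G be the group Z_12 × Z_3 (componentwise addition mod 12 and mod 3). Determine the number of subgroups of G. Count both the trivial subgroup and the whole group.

18

|G| = 36, so by Lagrange every subgroup order divides 36. Divisors: 1, 2, 3, 4, 6, 9, 12, 18, 36.
Subgroups by order — order 1: 1; order 2: 1; order 3: 4; order 4: 1; order 6: 4; order 9: 1; order 12: 4; order 18: 1; order 36: 1.
Total: 1 + 1 + 4 + 1 + 4 + 1 + 4 + 1 + 1 = 18.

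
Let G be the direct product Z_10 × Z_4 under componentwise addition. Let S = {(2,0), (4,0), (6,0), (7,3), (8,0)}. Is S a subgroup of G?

The identity (0,0) ∉ S, so S is not a subgroup.

No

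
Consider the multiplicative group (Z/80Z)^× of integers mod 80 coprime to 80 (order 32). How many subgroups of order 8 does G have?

|G| = 32 and 8 | 32, so subgroups of order 8 are possible by Lagrange.
The subgroups of order 8 are: {1, 9, 11, 19, 41, 49, 51, 59}; {1, 11, 21, 31, 41, 51, 61, 71}; {1, 11, 29, 39, 41, 51, 69, 79}; {1, 3, 9, 13, 27, 31, 37, 39}; … (19 in all).
So G has 19 subgroups of order 8.

19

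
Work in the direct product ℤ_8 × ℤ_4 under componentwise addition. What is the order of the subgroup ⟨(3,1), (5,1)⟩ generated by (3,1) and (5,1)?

16

|⟨(3,1)⟩| = 8 and |⟨(5,1)⟩| = 8, so |H| is a multiple of lcm(8, 8) = 8 and divides |G| = 32.
Closing under the operation: H = {(0,0), (0,2), (1,1), (1,3), (2,0), (2,2), (3,1), (3,3), (4,0), (4,2), (5,1), (5,3), (6,0), (6,2), (7,1), (7,3)}, so |H| = 16.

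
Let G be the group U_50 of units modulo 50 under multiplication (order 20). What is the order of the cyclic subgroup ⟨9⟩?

10

Compute successive powers of 9 mod 50: 9, 31, 29, 11, 49, 41, 19, 21, …; 9^10 ≡ 1 (mod 50).
So |⟨9⟩| = 10.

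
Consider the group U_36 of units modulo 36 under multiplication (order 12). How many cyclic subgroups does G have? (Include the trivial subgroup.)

Group the elements of G by the cyclic subgroup they generate; each cyclic subgroup of order d accounts for φ(d) elements.
Cyclic subgroups by order — order 1: 1; order 2: 3; order 3: 1; order 6: 3.
Total: 8.

8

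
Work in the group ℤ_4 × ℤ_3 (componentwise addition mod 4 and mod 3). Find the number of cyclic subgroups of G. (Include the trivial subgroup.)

6

Each element a generates a cyclic subgroup ⟨a⟩; distinct elements may generate the same one (a cyclic group of order d has φ(d) generators).
Cyclic subgroups by order — order 1: 1; order 2: 1; order 3: 1; order 4: 1; order 6: 1; order 12: 1.
Total: 6.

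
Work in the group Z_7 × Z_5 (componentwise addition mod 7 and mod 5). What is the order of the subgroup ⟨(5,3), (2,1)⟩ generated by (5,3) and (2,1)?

35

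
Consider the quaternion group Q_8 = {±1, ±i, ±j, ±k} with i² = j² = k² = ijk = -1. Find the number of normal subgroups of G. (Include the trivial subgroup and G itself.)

G has 6 subgroups. Checking conjugation-invariance by order — order 1: 1/1 normal; order 2: 1/1 normal; order 4: 3/3 normal; order 8: 1/1 normal.
Total normal subgroups: 6.

6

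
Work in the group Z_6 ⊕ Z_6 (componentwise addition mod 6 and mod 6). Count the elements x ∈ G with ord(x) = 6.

An element (a,b) has order lcm(ord(a), ord(b)); count pairs with lcm equal to 6.
Enumerating gives 24 such elements.

24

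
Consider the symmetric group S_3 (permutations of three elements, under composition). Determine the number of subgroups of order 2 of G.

|G| = 6 and 2 | 6, so subgroups of order 2 are possible by Lagrange.
The subgroups of order 2 are: {e, (1 2)}; {e, (1 3)}; {e, (2 3)}.
So G has 3 subgroups of order 2.

3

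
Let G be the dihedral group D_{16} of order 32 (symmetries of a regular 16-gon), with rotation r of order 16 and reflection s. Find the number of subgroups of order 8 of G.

|G| = 32 and 8 | 32, so subgroups of order 8 are possible by Lagrange.
The subgroups of order 8 are: {e, r^2, r^4, r^6, r^8, r^10, r^12, r^14}; {e, r^4, r^8, r^12, r^2s, r^6s, r^10s, r^14s}; {e, r^4, r^8, r^12, r^3s, r^7s, r^11s, r^15s}; {e, r^4, r^8, r^12, s, r^4s, r^8s, r^12s}; … (5 in all).
So G has 5 subgroups of order 8.

5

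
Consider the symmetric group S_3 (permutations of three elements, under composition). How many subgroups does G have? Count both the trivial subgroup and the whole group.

6

|G| = 6, so by Lagrange every subgroup order divides 6. Divisors: 1, 2, 3, 6.
Subgroups by order — order 1: 1; order 2: 3; order 3: 1; order 6: 1.
Total: 1 + 3 + 1 + 1 = 6.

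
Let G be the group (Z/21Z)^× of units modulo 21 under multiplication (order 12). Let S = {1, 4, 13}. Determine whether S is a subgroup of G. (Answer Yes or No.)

No

4 ∈ S but its inverse 16 ∉ S, so S is not a subgroup.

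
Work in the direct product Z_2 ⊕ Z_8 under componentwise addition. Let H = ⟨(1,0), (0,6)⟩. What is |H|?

8

|⟨(1,0)⟩| = 2 and |⟨(0,6)⟩| = 4, so |H| is a multiple of lcm(2, 4) = 4 and divides |G| = 16.
Closing under the operation: H = {(0,0), (0,2), (0,4), (0,6), (1,0), (1,2), (1,4), (1,6)}, so |H| = 8.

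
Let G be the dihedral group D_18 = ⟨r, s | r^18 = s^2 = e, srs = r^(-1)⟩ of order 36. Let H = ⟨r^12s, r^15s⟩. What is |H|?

12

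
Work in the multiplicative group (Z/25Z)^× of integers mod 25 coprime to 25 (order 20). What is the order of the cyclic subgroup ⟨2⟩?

20

Compute successive powers of 2 mod 25: 2, 4, 8, 16, 7, 14, 3, 6, …; 2^20 ≡ 1 (mod 25).
So |⟨2⟩| = 20.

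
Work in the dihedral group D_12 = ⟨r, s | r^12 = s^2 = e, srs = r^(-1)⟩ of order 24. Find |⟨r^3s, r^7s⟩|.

6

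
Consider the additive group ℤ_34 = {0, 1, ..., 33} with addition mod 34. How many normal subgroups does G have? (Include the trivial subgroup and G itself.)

G is abelian, so every subgroup is normal.
G has 4 subgroups in total, hence 4 normal subgroups.

4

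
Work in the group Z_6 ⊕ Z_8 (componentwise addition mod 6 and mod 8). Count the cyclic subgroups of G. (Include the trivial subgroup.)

16

A cyclic subgroup of order d is generated by each of its φ(d) elements of order d, so the cyclic subgroups of order d number (#elements of order d)/φ(d).
Cyclic subgroups by order — order 1: 1; order 2: 3; order 3: 1; order 4: 2; order 6: 3; order 8: 2; order 12: 2; order 24: 2.
Total: 16.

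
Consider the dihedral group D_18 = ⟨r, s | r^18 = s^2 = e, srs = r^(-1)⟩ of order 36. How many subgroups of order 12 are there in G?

3

|G| = 36 and 12 | 36, so subgroups of order 12 are possible by Lagrange.
The subgroups of order 12 are: {e, r^3, r^6, r^9, r^12, r^15, rs, r^4s, r^7s, r^10s, r^13s, r^16s}; {e, r^3, r^6, r^9, r^12, r^15, r^2s, r^5s, r^8s, r^11s, r^14s, r^17s}; {e, r^3, r^6, r^9, r^12, r^15, s, r^3s, r^6s, r^9s, r^12s, r^15s}.
So G has 3 subgroups of order 12.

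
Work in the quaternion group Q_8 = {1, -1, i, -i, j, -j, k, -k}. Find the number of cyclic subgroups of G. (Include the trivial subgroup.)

Each element a generates a cyclic subgroup ⟨a⟩; distinct elements may generate the same one (a cyclic group of order d has φ(d) generators).
Cyclic subgroups by order — order 1: 1; order 2: 1; order 4: 3.
Total: 5.

5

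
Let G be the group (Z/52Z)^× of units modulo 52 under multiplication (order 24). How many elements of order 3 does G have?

2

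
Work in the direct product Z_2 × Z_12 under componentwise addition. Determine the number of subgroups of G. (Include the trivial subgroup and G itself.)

16

|G| = 24, so by Lagrange every subgroup order divides 24. Divisors: 1, 2, 3, 4, 6, 8, 12, 24.
Subgroups by order — order 1: 1; order 2: 3; order 3: 1; order 4: 3; order 6: 3; order 8: 1; order 12: 3; order 24: 1.
Total: 1 + 3 + 1 + 3 + 3 + 1 + 3 + 1 = 16.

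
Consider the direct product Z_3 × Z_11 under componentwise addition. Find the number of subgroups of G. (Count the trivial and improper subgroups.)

4

|G| = 33, so by Lagrange every subgroup order divides 33. Divisors: 1, 3, 11, 33.
Subgroups by order — order 1: 1; order 3: 1; order 11: 1; order 33: 1.
Total: 1 + 1 + 1 + 1 = 4.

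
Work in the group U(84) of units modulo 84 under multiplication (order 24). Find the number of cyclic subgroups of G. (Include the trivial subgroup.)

Group the elements of G by the cyclic subgroup they generate; each cyclic subgroup of order d accounts for φ(d) elements.
Cyclic subgroups by order — order 1: 1; order 2: 7; order 3: 1; order 6: 7.
Total: 16.

16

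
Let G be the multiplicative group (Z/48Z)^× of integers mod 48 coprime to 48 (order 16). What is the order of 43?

4

Compute successive powers of 43 mod 48: 43, 25, 19, 1; 43^4 ≡ 1 (mod 48).
So |⟨43⟩| = 4.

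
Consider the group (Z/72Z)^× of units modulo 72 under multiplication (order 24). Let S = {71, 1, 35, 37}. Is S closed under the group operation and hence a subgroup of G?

|S| = 4 divides |G| = 24, consistent with Lagrange.
S contains the identity, every element's inverse is in S, and S is closed under ·: it is a subgroup.

Yes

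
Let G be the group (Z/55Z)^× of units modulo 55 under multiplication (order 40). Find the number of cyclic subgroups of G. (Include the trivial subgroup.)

12

Group the elements of G by the cyclic subgroup they generate; each cyclic subgroup of order d accounts for φ(d) elements.
Cyclic subgroups by order — order 1: 1; order 2: 3; order 4: 2; order 5: 1; order 10: 3; order 20: 2.
Total: 12.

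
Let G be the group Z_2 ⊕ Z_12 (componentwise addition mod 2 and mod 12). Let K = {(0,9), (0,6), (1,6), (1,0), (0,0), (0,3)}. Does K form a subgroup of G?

No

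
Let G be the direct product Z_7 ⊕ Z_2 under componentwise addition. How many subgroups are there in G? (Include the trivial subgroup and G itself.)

4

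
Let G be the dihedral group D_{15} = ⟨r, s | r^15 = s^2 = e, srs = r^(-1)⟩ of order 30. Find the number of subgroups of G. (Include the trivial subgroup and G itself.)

28

|G| = 30, so by Lagrange every subgroup order divides 30. Divisors: 1, 2, 3, 5, 6, 10, 15, 30.
Subgroups by order — order 1: 1; order 2: 15; order 3: 1; order 5: 1; order 6: 5; order 10: 3; order 15: 1; order 30: 1.
Total: 1 + 15 + 1 + 1 + 5 + 3 + 1 + 1 = 28.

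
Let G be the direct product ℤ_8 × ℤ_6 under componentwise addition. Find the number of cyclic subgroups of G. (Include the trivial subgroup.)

16

Each element a generates a cyclic subgroup ⟨a⟩; distinct elements may generate the same one (a cyclic group of order d has φ(d) generators).
Cyclic subgroups by order — order 1: 1; order 2: 3; order 3: 1; order 4: 2; order 6: 3; order 8: 2; order 12: 2; order 24: 2.
Total: 16.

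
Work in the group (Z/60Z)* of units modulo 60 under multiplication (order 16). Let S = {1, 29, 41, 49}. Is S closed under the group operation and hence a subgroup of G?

|S| = 4 divides |G| = 16, consistent with Lagrange.
S contains the identity, every element's inverse is in S, and S is closed under ·: it is a subgroup.

Yes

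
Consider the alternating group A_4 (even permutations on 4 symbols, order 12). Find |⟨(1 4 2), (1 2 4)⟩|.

|⟨(1 4 2)⟩| = 3 and |⟨(1 2 4)⟩| = 3, so |H| is a multiple of lcm(3, 3) = 3 and divides |G| = 12.
Closing under the operation: H = {e, (1 2 4), (1 4 2)}, so |H| = 3.

3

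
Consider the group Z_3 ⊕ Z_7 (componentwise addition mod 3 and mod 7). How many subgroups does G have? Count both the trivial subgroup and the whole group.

4

|G| = 21, so by Lagrange every subgroup order divides 21. Divisors: 1, 3, 7, 21.
Subgroups by order — order 1: 1; order 3: 1; order 7: 1; order 21: 1.
Total: 1 + 1 + 1 + 1 = 4.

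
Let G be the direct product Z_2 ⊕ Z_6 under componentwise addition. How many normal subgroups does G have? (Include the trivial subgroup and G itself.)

10

G is abelian, so every subgroup is normal.
G has 10 subgroups in total, hence 10 normal subgroups.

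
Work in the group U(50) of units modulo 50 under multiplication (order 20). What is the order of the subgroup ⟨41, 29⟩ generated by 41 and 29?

10

|⟨41⟩| = 5 and |⟨29⟩| = 10, so |H| is a multiple of lcm(5, 10) = 10 and divides |G| = 20.
Closing under the operation: H = {1, 9, 11, 19, 21, 29, 31, 39, 41, 49}, so |H| = 10.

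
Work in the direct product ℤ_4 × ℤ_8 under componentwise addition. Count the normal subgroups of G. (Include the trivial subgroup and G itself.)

22

G is abelian, so every subgroup is normal.
G has 22 subgroups in total, hence 22 normal subgroups.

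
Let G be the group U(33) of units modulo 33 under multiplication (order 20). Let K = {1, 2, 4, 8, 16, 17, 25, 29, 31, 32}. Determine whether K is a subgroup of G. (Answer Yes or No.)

|K| = 10 divides |G| = 20, consistent with Lagrange.
K contains the identity, every element's inverse is in K, and K is closed under ·: it is a subgroup.
In fact K = ⟨2⟩.

Yes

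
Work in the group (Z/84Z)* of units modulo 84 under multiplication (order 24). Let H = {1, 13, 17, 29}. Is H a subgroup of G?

No

17 ∈ H but its inverse 5 ∉ H, so H is not a subgroup.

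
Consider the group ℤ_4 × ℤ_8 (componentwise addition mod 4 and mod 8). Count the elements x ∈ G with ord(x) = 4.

12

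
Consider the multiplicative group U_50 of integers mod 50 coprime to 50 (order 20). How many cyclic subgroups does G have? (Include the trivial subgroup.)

6

Group the elements of G by the cyclic subgroup they generate; each cyclic subgroup of order d accounts for φ(d) elements.
Cyclic subgroups by order — order 1: 1; order 2: 1; order 4: 1; order 5: 1; order 10: 1; order 20: 1.
Total: 6.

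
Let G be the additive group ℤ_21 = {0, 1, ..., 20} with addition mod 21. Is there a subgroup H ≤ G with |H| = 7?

Yes

7 | 21. A subgroup of order 7 is {0, 3, 6, 9, 12, 15, 18}.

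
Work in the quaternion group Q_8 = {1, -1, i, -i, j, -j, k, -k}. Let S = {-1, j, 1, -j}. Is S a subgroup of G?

Yes

|S| = 4 divides |G| = 8, consistent with Lagrange.
S contains the identity, every element's inverse is in S, and S is closed under ·: it is a subgroup.
In fact S = ⟨j⟩.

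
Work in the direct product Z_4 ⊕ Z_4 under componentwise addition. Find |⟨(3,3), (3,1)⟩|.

|⟨(3,3)⟩| = 4 and |⟨(3,1)⟩| = 4, so |H| is a multiple of lcm(4, 4) = 4 and divides |G| = 16.
Closing under the operation: H = {(0,0), (0,2), (1,1), (1,3), (2,0), (2,2), (3,1), (3,3)}, so |H| = 8.

8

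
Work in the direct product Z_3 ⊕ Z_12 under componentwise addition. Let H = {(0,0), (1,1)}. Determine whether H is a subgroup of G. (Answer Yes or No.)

(1,1) ∈ H but its inverse (2,11) ∉ H, so H is not a subgroup.

No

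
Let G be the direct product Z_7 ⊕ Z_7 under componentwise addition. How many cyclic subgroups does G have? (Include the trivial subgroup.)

Each element a generates a cyclic subgroup ⟨a⟩; distinct elements may generate the same one (a cyclic group of order d has φ(d) generators).
Cyclic subgroups by order — order 1: 1; order 7: 8.
Total: 9.

9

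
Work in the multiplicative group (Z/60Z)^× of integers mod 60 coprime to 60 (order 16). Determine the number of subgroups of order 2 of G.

7

|G| = 16 and 2 | 16, so subgroups of order 2 are possible by Lagrange.
The subgroups of order 2 are: {1, 11}; {1, 19}; {1, 29}; {1, 31}; … (7 in all).
So G has 7 subgroups of order 2.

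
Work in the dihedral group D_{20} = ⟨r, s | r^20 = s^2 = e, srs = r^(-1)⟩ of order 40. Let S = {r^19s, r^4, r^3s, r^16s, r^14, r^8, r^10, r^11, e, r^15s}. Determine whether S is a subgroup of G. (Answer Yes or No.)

No

r^4 ∈ S but its inverse r^16 ∉ S, so S is not a subgroup.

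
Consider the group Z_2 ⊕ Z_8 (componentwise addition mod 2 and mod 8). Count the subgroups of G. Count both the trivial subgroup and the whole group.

11

|G| = 16, so by Lagrange every subgroup order divides 16. Divisors: 1, 2, 4, 8, 16.
Subgroups by order — order 1: 1; order 2: 3; order 4: 3; order 8: 3; order 16: 1.
Total: 1 + 3 + 3 + 3 + 1 = 11.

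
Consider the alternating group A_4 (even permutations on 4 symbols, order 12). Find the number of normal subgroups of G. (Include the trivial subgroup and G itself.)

G has 10 subgroups. Checking conjugation-invariance by order — order 1: 1/1 normal; order 2: 0/3 normal; order 3: 0/4 normal; order 4: 1/1 normal; order 12: 1/1 normal.
Total normal subgroups: 3.

3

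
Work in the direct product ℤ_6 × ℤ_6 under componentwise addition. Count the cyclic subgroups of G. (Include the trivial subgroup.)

20

Group the elements of G by the cyclic subgroup they generate; each cyclic subgroup of order d accounts for φ(d) elements.
Cyclic subgroups by order — order 1: 1; order 2: 3; order 3: 4; order 6: 12.
Total: 20.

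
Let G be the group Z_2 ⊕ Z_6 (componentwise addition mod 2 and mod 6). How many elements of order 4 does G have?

An element (a,b) has order lcm(ord(a), ord(b)); count pairs with lcm equal to 4.
Enumerating gives 0 such elements.

0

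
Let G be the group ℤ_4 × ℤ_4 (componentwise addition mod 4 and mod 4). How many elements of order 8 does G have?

0

An element (a,b) has order lcm(ord(a), ord(b)); count pairs with lcm equal to 8.
Enumerating gives 0 such elements.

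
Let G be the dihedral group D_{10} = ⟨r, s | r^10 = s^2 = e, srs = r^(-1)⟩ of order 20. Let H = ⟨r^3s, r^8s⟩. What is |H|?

|⟨r^3s⟩| = 2 and |⟨r^8s⟩| = 2, so |H| is a multiple of lcm(2, 2) = 2 and divides |G| = 20.
Closing under the operation: H = {e, r^5, r^3s, r^8s}, so |H| = 4.

4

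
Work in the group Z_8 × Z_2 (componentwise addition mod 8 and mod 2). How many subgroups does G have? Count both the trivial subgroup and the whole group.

11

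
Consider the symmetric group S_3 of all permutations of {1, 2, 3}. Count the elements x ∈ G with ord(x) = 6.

0

No element of G has order 6 (even though 6 | 6).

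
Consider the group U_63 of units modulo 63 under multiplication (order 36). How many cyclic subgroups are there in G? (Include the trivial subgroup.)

20

Group the elements of G by the cyclic subgroup they generate; each cyclic subgroup of order d accounts for φ(d) elements.
Cyclic subgroups by order — order 1: 1; order 2: 3; order 3: 4; order 6: 12.
Total: 20.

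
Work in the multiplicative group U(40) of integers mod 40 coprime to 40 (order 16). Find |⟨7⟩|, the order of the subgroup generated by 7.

4

Compute successive powers of 7 mod 40: 7, 9, 23, 1; 7^4 ≡ 1 (mod 40).
So |⟨7⟩| = 4.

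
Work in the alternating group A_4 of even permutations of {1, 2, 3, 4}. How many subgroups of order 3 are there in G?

4

|G| = 12 and 3 | 12, so subgroups of order 3 are possible by Lagrange.
The subgroups of order 3 are: {e, (1 2 3), (1 3 2)}; {e, (1 2 4), (1 4 2)}; {e, (1 3 4), (1 4 3)}; {e, (2 3 4), (2 4 3)}.
So G has 4 subgroups of order 3.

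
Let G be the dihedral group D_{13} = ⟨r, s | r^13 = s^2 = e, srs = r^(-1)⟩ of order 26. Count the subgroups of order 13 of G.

1

|G| = 26 and 13 | 26, so subgroups of order 13 are possible by Lagrange.
The subgroups of order 13 are: {e, r, r^2, r^3, r^4, r^5, r^6, r^7, r^8, r^9, r^10, r^11, r^12}.
So G has 1 subgroup of order 13.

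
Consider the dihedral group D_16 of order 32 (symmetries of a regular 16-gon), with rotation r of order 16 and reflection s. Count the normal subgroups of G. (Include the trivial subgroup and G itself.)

G has 36 subgroups. Checking conjugation-invariance by order — order 1: 1/1 normal; order 2: 1/17 normal; order 4: 1/9 normal; order 8: 1/5 normal; order 16: 3/3 normal; order 32: 1/1 normal.
Total normal subgroups: 8.

8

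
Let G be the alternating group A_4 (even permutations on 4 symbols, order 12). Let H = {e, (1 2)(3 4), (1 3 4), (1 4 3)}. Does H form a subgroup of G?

No

Closure fails: (1 4 3) ∘ (1 2)(3 4) = (1 2 4) ∉ H. So H is not a subgroup.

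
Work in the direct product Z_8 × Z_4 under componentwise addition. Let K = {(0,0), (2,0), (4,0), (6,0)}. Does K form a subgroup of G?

Yes

|K| = 4 divides |G| = 32, consistent with Lagrange.
K contains the identity, every element's inverse is in K, and K is closed under +: it is a subgroup.
In fact K = ⟨(6,0)⟩.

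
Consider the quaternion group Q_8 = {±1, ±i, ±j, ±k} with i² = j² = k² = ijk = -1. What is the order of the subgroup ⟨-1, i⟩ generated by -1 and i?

4

|⟨-1⟩| = 2 and |⟨i⟩| = 4, so |H| is a multiple of lcm(2, 4) = 4 and divides |G| = 8.
Closing under the operation: H = {1, -1, i, -i}, so |H| = 4.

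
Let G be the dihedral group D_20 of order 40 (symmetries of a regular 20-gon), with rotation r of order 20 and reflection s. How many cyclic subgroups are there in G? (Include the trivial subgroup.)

Each element a generates a cyclic subgroup ⟨a⟩; distinct elements may generate the same one (a cyclic group of order d has φ(d) generators).
Cyclic subgroups by order — order 1: 1; order 2: 21; order 4: 1; order 5: 1; order 10: 1; order 20: 1.
Total: 26.

26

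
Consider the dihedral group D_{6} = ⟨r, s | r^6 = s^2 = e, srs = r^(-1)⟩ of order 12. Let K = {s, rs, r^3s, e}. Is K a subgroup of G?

No

Closure fails: r^3s · rs = r^2 ∉ K. So K is not a subgroup.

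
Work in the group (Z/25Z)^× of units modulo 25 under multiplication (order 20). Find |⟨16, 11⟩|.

|⟨16⟩| = 5 and |⟨11⟩| = 5, so |H| is a multiple of lcm(5, 5) = 5 and divides |G| = 20.
Closing under the operation: H = {1, 6, 11, 16, 21}, so |H| = 5.

5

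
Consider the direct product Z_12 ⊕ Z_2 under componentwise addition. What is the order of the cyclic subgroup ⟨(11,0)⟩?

12

The order of (11,0) in Z_12 × Z_2 is lcm(ord(11) in Z_12, ord(0) in Z_2).
ord(11) = 12 and ord(0) = 1, so |⟨(11,0)⟩| = lcm(12, 1) = 12.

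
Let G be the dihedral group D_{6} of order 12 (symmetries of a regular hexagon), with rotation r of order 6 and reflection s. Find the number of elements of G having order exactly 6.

2

The elements of order 6 are: r, r^5.
That's 2.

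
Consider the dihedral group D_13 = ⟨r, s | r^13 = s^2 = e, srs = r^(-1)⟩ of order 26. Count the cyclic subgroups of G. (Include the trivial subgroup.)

Group the elements of G by the cyclic subgroup they generate; each cyclic subgroup of order d accounts for φ(d) elements.
Cyclic subgroups by order — order 1: 1; order 2: 13; order 13: 1.
Total: 15.

15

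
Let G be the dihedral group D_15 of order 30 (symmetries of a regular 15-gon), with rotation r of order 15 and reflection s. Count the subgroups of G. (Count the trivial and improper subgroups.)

28

|G| = 30, so by Lagrange every subgroup order divides 30. Divisors: 1, 2, 3, 5, 6, 10, 15, 30.
Subgroups by order — order 1: 1; order 2: 15; order 3: 1; order 5: 1; order 6: 5; order 10: 3; order 15: 1; order 30: 1.
Total: 1 + 15 + 1 + 1 + 5 + 3 + 1 + 1 = 28.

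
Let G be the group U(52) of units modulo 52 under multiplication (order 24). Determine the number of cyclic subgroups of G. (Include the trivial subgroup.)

Each element a generates a cyclic subgroup ⟨a⟩; distinct elements may generate the same one (a cyclic group of order d has φ(d) generators).
Cyclic subgroups by order — order 1: 1; order 2: 3; order 3: 1; order 4: 2; order 6: 3; order 12: 2.
Total: 12.

12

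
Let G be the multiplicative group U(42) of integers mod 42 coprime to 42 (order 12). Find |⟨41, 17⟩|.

|⟨41⟩| = 2 and |⟨17⟩| = 6, so |H| is a multiple of lcm(2, 6) = 6 and divides |G| = 12.
Closing under the operation: H = {1, 5, 17, 25, 37, 41}, so |H| = 6.

6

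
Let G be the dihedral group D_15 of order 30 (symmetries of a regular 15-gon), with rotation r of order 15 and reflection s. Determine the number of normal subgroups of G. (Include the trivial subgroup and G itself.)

5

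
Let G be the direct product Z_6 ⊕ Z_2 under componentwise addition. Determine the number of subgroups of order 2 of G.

3

|G| = 12 and 2 | 12, so subgroups of order 2 are possible by Lagrange.
The subgroups of order 2 are: {(0,0), (0,1)}; {(0,0), (3,0)}; {(0,0), (3,1)}.
So G has 3 subgroups of order 2.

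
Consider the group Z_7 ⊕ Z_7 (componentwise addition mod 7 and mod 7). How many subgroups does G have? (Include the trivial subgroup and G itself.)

10

|G| = 49, so by Lagrange every subgroup order divides 49. Divisors: 1, 7, 49.
Subgroups by order — order 1: 1; order 7: 8; order 49: 1.
Total: 1 + 8 + 1 = 10.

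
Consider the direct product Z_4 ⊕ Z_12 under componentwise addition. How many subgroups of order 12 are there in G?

7

|G| = 48 and 12 | 48, so subgroups of order 12 are possible by Lagrange.
The subgroups of order 12 are: {(0,0), (0,1), (0,2), (0,3), (0,4), (0,5), (0,6), (0,7), (0,8), (0,9), (0,10), (0,11)}; {(0,0), (0,2), (0,4), (0,6), (0,8), (0,10), (2,0), (2,2), (2,4), (2,6), (2,8), (2,10)}; {(0,0), (0,2), (0,4), (0,6), (0,8), (0,10), (2,1), (2,3), (2,5), (2,7), (2,9), (2,11)}; {(0,0), (0,4), (0,8), (1,0), (1,4), (1,8), (2,0), (2,4), (2,8), (3,0), (3,4), (3,8)}; … (7 in all).
So G has 7 subgroups of order 12.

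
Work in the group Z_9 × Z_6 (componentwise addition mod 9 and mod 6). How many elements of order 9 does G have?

18

An element (a,b) has order lcm(ord(a), ord(b)); count pairs with lcm equal to 9.
Enumerating gives 18 such elements.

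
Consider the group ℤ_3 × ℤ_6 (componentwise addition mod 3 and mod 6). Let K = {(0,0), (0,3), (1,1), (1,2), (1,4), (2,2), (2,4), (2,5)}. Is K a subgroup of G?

|K| = 8 does not divide |G| = 18, so by Lagrange K is not a subgroup.

No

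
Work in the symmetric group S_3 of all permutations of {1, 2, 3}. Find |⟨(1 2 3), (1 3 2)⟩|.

|⟨(1 2 3)⟩| = 3 and |⟨(1 3 2)⟩| = 3, so |H| is a multiple of lcm(3, 3) = 3 and divides |G| = 6.
Closing under the operation: H = {e, (1 2 3), (1 3 2)}, so |H| = 3.

3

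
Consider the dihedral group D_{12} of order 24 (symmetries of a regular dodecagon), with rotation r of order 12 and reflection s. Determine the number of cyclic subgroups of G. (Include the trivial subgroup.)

18

Each element a generates a cyclic subgroup ⟨a⟩; distinct elements may generate the same one (a cyclic group of order d has φ(d) generators).
Cyclic subgroups by order — order 1: 1; order 2: 13; order 3: 1; order 4: 1; order 6: 1; order 12: 1.
Total: 18.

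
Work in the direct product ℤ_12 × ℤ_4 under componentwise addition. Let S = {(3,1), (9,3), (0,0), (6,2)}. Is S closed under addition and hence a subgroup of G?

Yes

|S| = 4 divides |G| = 48, consistent with Lagrange.
S contains the identity, every element's inverse is in S, and S is closed under +: it is a subgroup.
In fact S = ⟨(3,1)⟩.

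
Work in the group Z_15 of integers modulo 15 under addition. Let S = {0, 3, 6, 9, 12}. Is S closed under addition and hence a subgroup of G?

|S| = 5 divides |G| = 15, consistent with Lagrange.
S contains the identity, every element's inverse is in S, and S is closed under +: it is a subgroup.
In fact S = ⟨3⟩.

Yes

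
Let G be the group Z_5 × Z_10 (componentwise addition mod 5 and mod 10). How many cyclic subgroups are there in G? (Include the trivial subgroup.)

14

Group the elements of G by the cyclic subgroup they generate; each cyclic subgroup of order d accounts for φ(d) elements.
Cyclic subgroups by order — order 1: 1; order 2: 1; order 5: 6; order 10: 6.
Total: 14.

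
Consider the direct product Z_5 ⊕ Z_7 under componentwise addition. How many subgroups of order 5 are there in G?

1

|G| = 35 and 5 | 35, so subgroups of order 5 are possible by Lagrange.
The subgroups of order 5 are: {(0,0), (1,0), (2,0), (3,0), (4,0)}.
So G has 1 subgroup of order 5.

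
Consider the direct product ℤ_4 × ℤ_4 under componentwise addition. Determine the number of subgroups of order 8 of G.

3

|G| = 16 and 8 | 16, so subgroups of order 8 are possible by Lagrange.
The subgroups of order 8 are: {(0,0), (0,1), (0,2), (0,3), (2,0), (2,1), (2,2), (2,3)}; {(0,0), (0,2), (1,0), (1,2), (2,0), (2,2), (3,0), (3,2)}; {(0,0), (0,2), (1,1), (1,3), (2,0), (2,2), (3,1), (3,3)}.
So G has 3 subgroups of order 8.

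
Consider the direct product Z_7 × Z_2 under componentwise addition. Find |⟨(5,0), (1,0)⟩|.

7

|⟨(5,0)⟩| = 7 and |⟨(1,0)⟩| = 7, so |H| is a multiple of lcm(7, 7) = 7 and divides |G| = 14.
Closing under the operation: H = {(0,0), (1,0), (2,0), (3,0), (4,0), (5,0), (6,0)}, so |H| = 7.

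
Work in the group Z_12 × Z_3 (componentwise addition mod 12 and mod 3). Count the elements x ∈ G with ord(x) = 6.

An element (a,b) has order lcm(ord(a), ord(b)); count pairs with lcm equal to 6.
Enumerating gives 8 such elements.

8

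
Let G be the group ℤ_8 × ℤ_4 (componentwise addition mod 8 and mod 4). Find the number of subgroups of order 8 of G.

|G| = 32 and 8 | 32, so subgroups of order 8 are possible by Lagrange.
The subgroups of order 8 are: {(0,0), (0,1), (0,2), (0,3), (4,0), (4,1), (4,2), (4,3)}; {(0,0), (0,2), (2,0), (2,2), (4,0), (4,2), (6,0), (6,2)}; {(0,0), (0,2), (2,1), (2,3), (4,0), (4,2), (6,1), (6,3)}; {(0,0), (1,0), (2,0), (3,0), (4,0), (5,0), (6,0), (7,0)}; … (7 in all).
So G has 7 subgroups of order 8.

7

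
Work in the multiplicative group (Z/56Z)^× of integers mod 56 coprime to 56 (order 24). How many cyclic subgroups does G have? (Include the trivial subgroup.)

16

Group the elements of G by the cyclic subgroup they generate; each cyclic subgroup of order d accounts for φ(d) elements.
Cyclic subgroups by order — order 1: 1; order 2: 7; order 3: 1; order 6: 7.
Total: 16.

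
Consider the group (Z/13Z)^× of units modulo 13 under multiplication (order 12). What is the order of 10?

6

Compute successive powers of 10 mod 13: 10, 9, 12, 3, 4, 1; 10^6 ≡ 1 (mod 13).
So |⟨10⟩| = 6.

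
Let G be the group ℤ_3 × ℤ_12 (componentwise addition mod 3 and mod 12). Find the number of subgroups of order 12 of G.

4

|G| = 36 and 12 | 36, so subgroups of order 12 are possible by Lagrange.
The subgroups of order 12 are: {(0,0), (0,1), (0,2), (0,3), (0,4), (0,5), (0,6), (0,7), (0,8), (0,9), (0,10), (0,11)}; {(0,0), (0,3), (0,6), (0,9), (1,0), (1,3), (1,6), (1,9), (2,0), (2,3), (2,6), (2,9)}; {(0,0), (0,3), (0,6), (0,9), (1,1), (1,4), (1,7), (1,10), (2,2), (2,5), (2,8), (2,11)}; {(0,0), (0,3), (0,6), (0,9), (1,2), (1,5), (1,8), (1,11), (2,1), (2,4), (2,7), (2,10)}.
So G has 4 subgroups of order 12.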